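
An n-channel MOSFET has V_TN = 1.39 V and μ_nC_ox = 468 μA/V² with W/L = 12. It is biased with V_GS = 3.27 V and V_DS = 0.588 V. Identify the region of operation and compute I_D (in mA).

k_n = μ_nC_ox · (W/L) = 5.616 mA/V².
V_ov = V_GS − V_TN = 3.27 − 1.39 = 1.88 V.
Since V_DS = 0.588 V < V_ov = 1.88 V, the device is in the triode region.
I_D = k_n [V_ov · V_DS − ½ V_DS²] = 5.616 × [1.88 × 0.588 − 0.5 × 0.588²] = 5.24 mA.

Triode; I_D = 5.24 mA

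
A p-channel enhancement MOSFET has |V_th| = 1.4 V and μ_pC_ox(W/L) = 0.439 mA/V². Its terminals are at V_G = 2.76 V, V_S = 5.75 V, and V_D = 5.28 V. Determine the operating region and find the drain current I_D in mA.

Triode; I_D = 0.280 mA

V_SG = V_S − V_G = 5.75 − 2.76 = 2.99 V; V_SD = V_S − V_D = 5.75 − 5.28 = 0.47 V.
V_ov = V_SG − |V_th| = 2.99 − 1.4 = 1.59 V.
Since V_SD = 0.47 V < V_ov = 1.59 V, the device is in the triode region.
I_D = k_p [V_ov · V_SD − ½ V_SD²] = 0.439 × [1.59 × 0.47 − 0.5 × 0.47²] = 0.28 mA.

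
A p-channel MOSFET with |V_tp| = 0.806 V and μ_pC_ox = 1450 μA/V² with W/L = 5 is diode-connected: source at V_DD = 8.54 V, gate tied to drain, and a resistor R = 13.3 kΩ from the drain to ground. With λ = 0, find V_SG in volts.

With gate tied to drain, V_SG = V_SD ≥ V_SG − |V_tp|, so the device is in saturation.
k_p = μ_pC_ox · (W/L) = 7.25 mA/V².
KCL at the drain: ½ k_p (V_SG − |V_tp|)² = (V_DD − V_SG)/R.
Let x = V_SG − 0.806. Then 48.2 x² + x − 7.734 = 0, giving x = 0.39 V (positive root), so V_SG = 1.2 V.
I_D = (V_DD − V_SG)/R = (8.54 − 1.2) / 13.3 = 0.552 mA.

V_SG = 1.20 V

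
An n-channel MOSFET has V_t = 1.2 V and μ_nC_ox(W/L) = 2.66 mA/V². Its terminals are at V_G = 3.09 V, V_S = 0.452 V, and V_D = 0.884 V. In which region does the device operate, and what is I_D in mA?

V_GS = V_G − V_S = 3.09 − 0.452 = 2.64 V; V_DS = V_D − V_S = 0.884 − 0.452 = 0.432 V.
V_ov = V_GS − V_t = 2.64 − 1.2 = 1.44 V.
Since V_DS = 0.432 V < V_ov = 1.44 V, the device is in the triode region.
I_D = k_n [V_ov · V_DS − ½ V_DS²] = 2.66 × [1.44 × 0.432 − 0.5 × 0.432²] = 1.4 mA.

Triode; I_D = 1.40 mA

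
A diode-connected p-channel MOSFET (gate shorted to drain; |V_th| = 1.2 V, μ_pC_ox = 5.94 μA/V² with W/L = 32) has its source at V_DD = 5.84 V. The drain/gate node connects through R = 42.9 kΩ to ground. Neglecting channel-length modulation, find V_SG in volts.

With gate tied to drain, V_SG = V_SD ≥ V_SG − |V_th|, so the device is in saturation.
k_p = μ_pC_ox · (W/L) = 0.1901 mA/V².
KCL at the drain: ½ k_p (V_SG − |V_th|)² = (V_DD − V_SG)/R.
Let x = V_SG − 1.2. Then 4.08 x² + x − 4.64 = 0, giving x = 0.951 V (positive root), so V_SG = 2.15 V.
I_D = (V_DD − V_SG)/R = (5.84 − 2.15) / 42.9 = 0.086 mA.

V_SG = 2.15 V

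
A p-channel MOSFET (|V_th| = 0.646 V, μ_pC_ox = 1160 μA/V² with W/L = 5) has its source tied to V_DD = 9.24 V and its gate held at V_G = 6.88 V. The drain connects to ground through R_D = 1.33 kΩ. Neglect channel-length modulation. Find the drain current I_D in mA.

I_D = 6.31 mA

V_SG = V_DD − V_G = 9.24 − 6.88 = 2.36 V, so V_ov = 2.36 − 0.646 = 1.71 V.
k_p = μ_pC_ox · (W/L) = 5.8 mA/V².
Assume saturation: I_D = ½ k_p V_ov² = 0.5 × 5.8 × 1.71² = 8.52 mA, giving V_SD = V_DD − I_D R_D = 9.24 − 8.52 × 1.33 = -2.09 V.
But -2.09 V < V_ov = 1.71 V, so the device is actually in triode.
In triode I_D = k_p[V_ov V_SD − ½ V_SD²] and I_D = (V_DD − V_SD)/R_D. Equating: 3.86 V_SD² − 14.22 V_SD + 9.24 = 0, giving V_SD = 0.842 V (the root below V_ov).
I_D = (9.24 − 0.842) / 1.33 = 6.31 mA.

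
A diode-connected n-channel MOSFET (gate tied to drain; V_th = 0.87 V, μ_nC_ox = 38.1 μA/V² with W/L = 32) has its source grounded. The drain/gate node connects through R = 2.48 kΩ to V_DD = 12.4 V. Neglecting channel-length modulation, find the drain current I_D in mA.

I_D = 3.66 mA

With gate tied to drain, V_GS = V_DS ≥ V_GS − V_th, so the device is in saturation.
k_n = μ_nC_ox · (W/L) = 1.219 mA/V².
KCL at the drain: ½ k_n (V_GS − V_th)² = (V_DD − V_GS)/R.
Let x = V_GS − 0.87. Then 1.51 x² + x − 11.53 = 0, giving x = 2.45 V (positive root), so V_GS = 3.32 V.
I_D = (V_DD − V_GS)/R = (12.4 − 3.32) / 2.48 = 3.66 mA.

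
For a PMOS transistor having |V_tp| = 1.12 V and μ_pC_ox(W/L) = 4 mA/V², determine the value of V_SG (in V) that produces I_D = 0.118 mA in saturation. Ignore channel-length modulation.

In saturation I_D = ½ k_p (V_SG − |V_tp|)², so V_SG − |V_tp| = √(2 I_D / k_p) = √(2 × 0.118 / 4) = 0.243 V.
V_SG = 1.12 + 0.243 = 1.36 V.

V_SG = 1.36 V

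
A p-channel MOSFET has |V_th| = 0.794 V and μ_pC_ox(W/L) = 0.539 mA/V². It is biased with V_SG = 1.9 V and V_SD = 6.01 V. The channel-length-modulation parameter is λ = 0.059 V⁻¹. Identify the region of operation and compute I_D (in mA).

V_ov = V_SG − |V_th| = 1.9 − 0.794 = 1.11 V.
Since V_SD = 6.01 V ≥ V_ov = 1.11 V, the device is in saturation.
I_D = ½ k_p V_ov² (1 + λ V_SD) = 0.5 × 0.539 × 1.11² × (1 + 0.059 × 6.01) = 0.447 mA.

Saturation; I_D = 0.447 mA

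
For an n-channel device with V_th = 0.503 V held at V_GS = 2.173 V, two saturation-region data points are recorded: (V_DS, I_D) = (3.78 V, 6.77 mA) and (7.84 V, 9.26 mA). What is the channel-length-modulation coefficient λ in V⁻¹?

λ = 0.138 V⁻¹

With V_GS fixed, I_D ∝ (1 + λ V_DS) in saturation, so I_D2/I_D1 = (1 + λ V_DS2)/(1 + λ V_DS1).
9.26/6.77 = 1.368 = (1 + 7.84 λ)/(1 + 3.78 λ).
Solving: λ (I_D1 V_DS2 − I_D2 V_DS1) = I_D2 − I_D1, so λ = (9.26 − 6.77) / (6.77 × 7.84 − 9.26 × 3.78) = 2.49 / 18.1 = 0.138 V⁻¹.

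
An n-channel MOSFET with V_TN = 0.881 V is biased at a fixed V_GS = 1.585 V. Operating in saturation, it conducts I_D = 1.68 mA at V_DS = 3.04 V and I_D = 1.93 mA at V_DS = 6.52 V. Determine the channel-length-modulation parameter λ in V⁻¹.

λ = 0.0492 V⁻¹

With V_GS fixed, I_D ∝ (1 + λ V_DS) in saturation, so I_D2/I_D1 = (1 + λ V_DS2)/(1 + λ V_DS1).
1.93/1.68 = 1.149 = (1 + 6.52 λ)/(1 + 3.04 λ).
Solving: λ (I_D1 V_DS2 − I_D2 V_DS1) = I_D2 − I_D1, so λ = (1.93 − 1.68) / (1.68 × 6.52 − 1.93 × 3.04) = 0.25 / 5.09 = 0.0492 V⁻¹.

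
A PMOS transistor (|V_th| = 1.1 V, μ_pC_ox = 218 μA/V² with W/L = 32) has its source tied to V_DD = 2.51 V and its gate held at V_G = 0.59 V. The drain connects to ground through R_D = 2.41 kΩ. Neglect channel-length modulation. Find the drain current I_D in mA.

V_SG = V_DD − V_G = 2.51 − 0.59 = 1.92 V, so V_ov = 1.92 − 1.1 = 0.82 V.
k_p = μ_pC_ox · (W/L) = 6.976 mA/V².
Assume saturation: I_D = ½ k_p V_ov² = 0.5 × 6.976 × 0.82² = 2.35 mA, giving V_SD = V_DD − I_D R_D = 2.51 − 2.35 × 2.41 = -3.14 V.
But -3.14 V < V_ov = 0.82 V, so the device is actually in triode.
In triode I_D = k_p[V_ov V_SD − ½ V_SD²] and I_D = (V_DD − V_SD)/R_D. Equating: 8.41 V_SD² − 14.79 V_SD + 2.51 = 0, giving V_SD = 0.19 V (the root below V_ov).
I_D = (2.51 − 0.19) / 2.41 = 0.963 mA.

I_D = 0.963 mA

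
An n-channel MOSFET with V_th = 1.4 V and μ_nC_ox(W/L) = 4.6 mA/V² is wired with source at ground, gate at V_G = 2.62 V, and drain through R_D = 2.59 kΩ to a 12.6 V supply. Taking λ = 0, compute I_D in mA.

I_D = 3.42 mA

V_GS = V_G = 2.62 V, so V_ov = 2.62 − 1.4 = 1.22 V.
Assume saturation: I_D = ½ k_n V_ov² = 0.5 × 4.6 × 1.22² = 3.42 mA, giving V_DS = V_DD − I_D R_D = 12.6 − 3.42 × 2.59 = 3.73 V.
V_DS = 3.73 V ≥ V_ov = 1.22 V, confirming saturation.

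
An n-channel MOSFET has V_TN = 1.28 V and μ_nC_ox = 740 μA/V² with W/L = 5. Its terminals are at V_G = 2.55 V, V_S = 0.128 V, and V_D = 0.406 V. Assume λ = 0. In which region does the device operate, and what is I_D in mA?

Triode; I_D = 1.03 mA

V_GS = V_G − V_S = 2.55 − 0.128 = 2.42 V; V_DS = V_D − V_S = 0.406 − 0.128 = 0.278 V.
k_n = μ_nC_ox · (W/L) = 3.7 mA/V².
V_ov = V_GS − V_TN = 2.42 − 1.28 = 1.14 V.
Since V_DS = 0.278 V < V_ov = 1.14 V, the device is in the triode region.
I_D = k_n [V_ov · V_DS − ½ V_DS²] = 3.7 × [1.14 × 0.278 − 0.5 × 0.278²] = 1.03 mA.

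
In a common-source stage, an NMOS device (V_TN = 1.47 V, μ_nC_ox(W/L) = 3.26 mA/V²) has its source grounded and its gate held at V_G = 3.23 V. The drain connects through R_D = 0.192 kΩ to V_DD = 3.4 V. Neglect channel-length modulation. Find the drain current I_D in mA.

I_D = 5.05 mA

V_GS = V_G = 3.23 V, so V_ov = 3.23 − 1.47 = 1.76 V.
Assume saturation: I_D = ½ k_n V_ov² = 0.5 × 3.26 × 1.76² = 5.05 mA, giving V_DS = V_DD − I_D R_D = 3.4 − 5.05 × 0.192 = 2.43 V.
V_DS = 2.43 V ≥ V_ov = 1.76 V, confirming saturation.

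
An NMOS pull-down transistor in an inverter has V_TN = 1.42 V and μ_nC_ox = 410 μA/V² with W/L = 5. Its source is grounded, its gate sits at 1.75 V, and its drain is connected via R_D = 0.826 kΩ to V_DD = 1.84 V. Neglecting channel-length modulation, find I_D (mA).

V_GS = V_G = 1.75 V, so V_ov = 1.75 − 1.42 = 0.33 V.
k_n = μ_nC_ox · (W/L) = 2.05 mA/V².
Assume saturation: I_D = ½ k_n V_ov² = 0.5 × 2.05 × 0.33² = 0.112 mA, giving V_DS = V_DD − I_D R_D = 1.84 − 0.112 × 0.826 = 1.75 V.
V_DS = 1.75 V ≥ V_ov = 0.33 V, confirming saturation.

I_D = 0.112 mA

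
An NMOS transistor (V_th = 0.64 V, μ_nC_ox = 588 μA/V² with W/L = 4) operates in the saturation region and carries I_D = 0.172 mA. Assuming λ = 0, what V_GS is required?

k_n = μ_nC_ox · (W/L) = 2.352 mA/V².
In saturation I_D = ½ k_n (V_GS − V_th)², so V_GS − V_th = √(2 I_D / k_n) = √(2 × 0.172 / 2.352) = 0.382 V.
V_GS = 0.64 + 0.382 = 1.02 V.

V_GS = 1.02 V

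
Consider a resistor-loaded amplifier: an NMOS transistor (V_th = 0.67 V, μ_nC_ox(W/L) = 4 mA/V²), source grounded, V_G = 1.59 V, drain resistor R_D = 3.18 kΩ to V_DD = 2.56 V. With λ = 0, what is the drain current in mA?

I_D = 0.734 mA

V_GS = V_G = 1.59 V, so V_ov = 1.59 − 0.67 = 0.92 V.
Assume saturation: I_D = ½ k_n V_ov² = 0.5 × 4 × 0.92² = 1.69 mA, giving V_DS = V_DD − I_D R_D = 2.56 − 1.69 × 3.18 = -2.82 V.
But -2.82 V < V_ov = 0.92 V, so the device is actually in triode.
In triode I_D = k_n[V_ov V_DS − ½ V_DS²] and I_D = (V_DD − V_DS)/R_D. Equating: 6.36 V_DS² − 12.7 V_DS + 2.56 = 0, giving V_DS = 0.227 V (the root below V_ov).
I_D = (2.56 − 0.227) / 3.18 = 0.734 mA.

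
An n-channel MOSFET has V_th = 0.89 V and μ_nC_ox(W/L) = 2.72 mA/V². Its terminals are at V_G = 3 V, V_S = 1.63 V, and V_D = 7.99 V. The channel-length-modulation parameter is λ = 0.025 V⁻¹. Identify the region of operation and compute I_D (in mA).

V_GS = V_G − V_S = 3 − 1.63 = 1.37 V; V_DS = V_D − V_S = 7.99 − 1.63 = 6.36 V.
V_ov = V_GS − V_th = 1.37 − 0.89 = 0.48 V.
Since V_DS = 6.36 V ≥ V_ov = 0.48 V, the device is in saturation.
I_D = ½ k_n V_ov² (1 + λ V_DS) = 0.5 × 2.72 × 0.48² × (1 + 0.025 × 6.36) = 0.363 mA.

Saturation; I_D = 0.363 mA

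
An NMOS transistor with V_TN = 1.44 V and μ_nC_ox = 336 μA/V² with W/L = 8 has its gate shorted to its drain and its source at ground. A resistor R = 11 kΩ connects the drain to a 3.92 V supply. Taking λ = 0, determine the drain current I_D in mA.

I_D = 0.191 mA

With gate tied to drain, V_GS = V_DS ≥ V_GS − V_TN, so the device is in saturation.
k_n = μ_nC_ox · (W/L) = 2.688 mA/V².
KCL at the drain: ½ k_n (V_GS − V_TN)² = (V_DD − V_GS)/R.
Let x = V_GS − 1.44. Then 14.8 x² + x − 2.48 = 0, giving x = 0.377 V (positive root), so V_GS = 1.82 V.
I_D = (V_DD − V_GS)/R = (3.92 − 1.82) / 11 = 0.191 mA.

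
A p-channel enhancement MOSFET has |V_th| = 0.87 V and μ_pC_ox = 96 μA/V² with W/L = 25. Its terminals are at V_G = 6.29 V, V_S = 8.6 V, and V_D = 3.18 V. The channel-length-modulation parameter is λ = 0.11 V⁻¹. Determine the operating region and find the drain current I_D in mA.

Saturation; I_D = 3.97 mA

V_SG = V_S − V_G = 8.6 − 6.29 = 2.31 V; V_SD = V_S − V_D = 8.6 − 3.18 = 5.42 V.
k_p = μ_pC_ox · (W/L) = 2.4 mA/V².
V_ov = V_SG − |V_th| = 2.31 − 0.87 = 1.44 V.
Since V_SD = 5.42 V ≥ V_ov = 1.44 V, the device is in saturation.
I_D = ½ k_p V_ov² (1 + λ V_SD) = 0.5 × 2.4 × 1.44² × (1 + 0.11 × 5.42) = 3.97 mA.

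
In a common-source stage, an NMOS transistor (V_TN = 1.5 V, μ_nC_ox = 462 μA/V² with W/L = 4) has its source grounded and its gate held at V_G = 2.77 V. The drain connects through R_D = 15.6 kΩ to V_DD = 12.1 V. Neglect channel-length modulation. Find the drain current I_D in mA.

V_GS = V_G = 2.77 V, so V_ov = 2.77 − 1.5 = 1.27 V.
k_n = μ_nC_ox · (W/L) = 1.848 mA/V².
Assume saturation: I_D = ½ k_n V_ov² = 0.5 × 1.848 × 1.27² = 1.49 mA, giving V_DS = V_DD − I_D R_D = 12.1 − 1.49 × 15.6 = -11.1 V.
But -11.1 V < V_ov = 1.27 V, so the device is actually in triode.
In triode I_D = k_n[V_ov V_DS − ½ V_DS²] and I_D = (V_DD − V_DS)/R_D. Equating: 14.4 V_DS² − 37.61 V_DS + 12.1 = 0, giving V_DS = 0.376 V (the root below V_ov).
I_D = (12.1 − 0.376) / 15.6 = 0.752 mA.

I_D = 0.752 mA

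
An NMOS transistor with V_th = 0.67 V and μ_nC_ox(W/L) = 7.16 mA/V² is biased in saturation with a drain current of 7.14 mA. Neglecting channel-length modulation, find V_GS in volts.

V_GS = 2.08 V

In saturation I_D = ½ k_n (V_GS − V_th)², so V_GS − V_th = √(2 I_D / k_n) = √(2 × 7.14 / 7.16) = 1.41 V.
V_GS = 0.67 + 1.41 = 2.08 V.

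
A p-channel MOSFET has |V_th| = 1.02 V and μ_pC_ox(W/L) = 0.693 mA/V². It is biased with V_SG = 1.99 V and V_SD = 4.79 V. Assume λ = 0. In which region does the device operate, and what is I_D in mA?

V_ov = V_SG − |V_th| = 1.99 − 1.02 = 0.97 V.
Since V_SD = 4.79 V ≥ V_ov = 0.97 V, the device is in saturation.
I_D = ½ k_p V_ov² = 0.5 × 0.693 × 0.97² = 0.326 mA.

Saturation; I_D = 0.326 mA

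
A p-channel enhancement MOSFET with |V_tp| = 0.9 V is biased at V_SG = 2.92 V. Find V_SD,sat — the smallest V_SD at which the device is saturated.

The boundary between triode and saturation is V_SD = V_SG − |V_tp| = V_ov.
V_ov = 2.92 − 0.9 = 2.02 V.

V_SD,sat = 2.02 V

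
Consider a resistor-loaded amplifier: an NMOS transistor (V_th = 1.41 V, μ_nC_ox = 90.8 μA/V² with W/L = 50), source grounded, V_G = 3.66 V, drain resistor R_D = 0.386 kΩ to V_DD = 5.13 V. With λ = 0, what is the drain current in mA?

I_D = 9.74 mA

V_GS = V_G = 3.66 V, so V_ov = 3.66 − 1.41 = 2.25 V.
k_n = μ_nC_ox · (W/L) = 4.54 mA/V².
Assume saturation: I_D = ½ k_n V_ov² = 0.5 × 4.54 × 2.25² = 11.5 mA, giving V_DS = V_DD − I_D R_D = 5.13 − 11.5 × 0.386 = 0.694 V.
But 0.694 V < V_ov = 2.25 V, so the device is actually in triode.
In triode I_D = k_n[V_ov V_DS − ½ V_DS²] and I_D = (V_DD − V_DS)/R_D. Equating: 0.876 V_DS² − 4.943 V_DS + 5.13 = 0, giving V_DS = 1.37 V (the root below V_ov).
I_D = (5.13 − 1.37) / 0.386 = 9.74 mA.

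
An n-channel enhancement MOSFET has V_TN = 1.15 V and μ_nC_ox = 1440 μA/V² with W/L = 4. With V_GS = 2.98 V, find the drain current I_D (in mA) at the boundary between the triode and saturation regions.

I_D = 9.64 mA

At the boundary V_DS = V_ov = V_GS − V_TN = 2.98 − 1.15 = 1.83 V.
k_n = μ_nC_ox · (W/L) = 5.76 mA/V².
I_D = ½ k_n V_ov² = 0.5 × 5.76 × 1.83² = 9.64 mA.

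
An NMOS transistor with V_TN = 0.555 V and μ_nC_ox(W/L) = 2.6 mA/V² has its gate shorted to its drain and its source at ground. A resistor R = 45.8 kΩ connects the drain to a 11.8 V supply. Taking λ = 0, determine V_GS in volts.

V_GS = 0.981 V

With gate tied to drain, V_GS = V_DS ≥ V_GS − V_TN, so the device is in saturation.
KCL at the drain: ½ k_n (V_GS − V_TN)² = (V_DD − V_GS)/R.
Let x = V_GS − 0.555. Then 59.5 x² + x − 11.25 = 0, giving x = 0.426 V (positive root), so V_GS = 0.981 V.
I_D = (V_DD − V_GS)/R = (11.8 − 0.981) / 45.8 = 0.236 mA.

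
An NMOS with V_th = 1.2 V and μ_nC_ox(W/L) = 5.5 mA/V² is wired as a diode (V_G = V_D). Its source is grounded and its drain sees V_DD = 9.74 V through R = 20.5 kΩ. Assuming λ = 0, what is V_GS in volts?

V_GS = 1.58 V

With gate tied to drain, V_GS = V_DS ≥ V_GS − V_th, so the device is in saturation.
KCL at the drain: ½ k_n (V_GS − V_th)² = (V_DD − V_GS)/R.
Let x = V_GS − 1.2. Then 56.4 x² + x − 8.54 = 0, giving x = 0.38 V (positive root), so V_GS = 1.58 V.
I_D = (V_DD − V_GS)/R = (9.74 − 1.58) / 20.5 = 0.398 mA.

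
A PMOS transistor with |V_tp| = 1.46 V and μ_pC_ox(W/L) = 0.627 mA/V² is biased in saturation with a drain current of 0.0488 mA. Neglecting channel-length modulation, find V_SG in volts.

V_SG = 1.85 V

In saturation I_D = ½ k_p (V_SG − |V_tp|)², so V_SG − |V_tp| = √(2 I_D / k_p) = √(2 × 0.0488 / 0.627) = 0.395 V.
V_SG = 1.46 + 0.395 = 1.85 V.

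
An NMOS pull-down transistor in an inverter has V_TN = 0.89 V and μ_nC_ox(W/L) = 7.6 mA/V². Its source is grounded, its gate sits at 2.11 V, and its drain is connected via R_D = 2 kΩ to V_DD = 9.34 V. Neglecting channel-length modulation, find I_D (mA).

I_D = 4.35 mA

V_GS = V_G = 2.11 V, so V_ov = 2.11 − 0.89 = 1.22 V.
Assume saturation: I_D = ½ k_n V_ov² = 0.5 × 7.6 × 1.22² = 5.66 mA, giving V_DS = V_DD − I_D R_D = 9.34 − 5.66 × 2 = -1.97 V.
But -1.97 V < V_ov = 1.22 V, so the device is actually in triode.
In triode I_D = k_n[V_ov V_DS − ½ V_DS²] and I_D = (V_DD − V_DS)/R_D. Equating: 7.6 V_DS² − 19.54 V_DS + 9.34 = 0, giving V_DS = 0.634 V (the root below V_ov).
I_D = (9.34 − 0.634) / 2 = 4.35 mA.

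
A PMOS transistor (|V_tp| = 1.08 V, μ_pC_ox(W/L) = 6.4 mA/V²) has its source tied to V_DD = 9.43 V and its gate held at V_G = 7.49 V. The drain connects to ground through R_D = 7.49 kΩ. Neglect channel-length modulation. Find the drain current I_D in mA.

V_SG = V_DD − V_G = 9.43 − 7.49 = 1.94 V, so V_ov = 1.94 − 1.08 = 0.86 V.
Assume saturation: I_D = ½ k_p V_ov² = 0.5 × 6.4 × 0.86² = 2.37 mA, giving V_SD = V_DD − I_D R_D = 9.43 − 2.37 × 7.49 = -8.3 V.
But -8.3 V < V_ov = 0.86 V, so the device is actually in triode.
In triode I_D = k_p[V_ov V_SD − ½ V_SD²] and I_D = (V_DD − V_SD)/R_D. Equating: 24 V_SD² − 42.22 V_SD + 9.43 = 0, giving V_SD = 0.262 V (the root below V_ov).
I_D = (9.43 − 0.262) / 7.49 = 1.22 mA.

I_D = 1.22 mA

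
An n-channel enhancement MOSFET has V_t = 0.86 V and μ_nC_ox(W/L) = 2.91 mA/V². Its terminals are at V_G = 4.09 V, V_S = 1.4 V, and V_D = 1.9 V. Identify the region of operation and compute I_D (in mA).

V_GS = V_G − V_S = 4.09 − 1.4 = 2.69 V; V_DS = V_D − V_S = 1.9 − 1.4 = 0.5 V.
V_ov = V_GS − V_t = 2.69 − 0.86 = 1.83 V.
Since V_DS = 0.5 V < V_ov = 1.83 V, the device is in the triode region.
I_D = k_n [V_ov · V_DS − ½ V_DS²] = 2.91 × [1.83 × 0.5 − 0.5 × 0.5²] = 2.3 mA.

Triode; I_D = 2.30 mA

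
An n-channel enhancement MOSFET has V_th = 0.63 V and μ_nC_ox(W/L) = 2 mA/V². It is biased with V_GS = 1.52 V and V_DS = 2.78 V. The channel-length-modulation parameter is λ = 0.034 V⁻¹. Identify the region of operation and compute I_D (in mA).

V_ov = V_GS − V_th = 1.52 − 0.63 = 0.89 V.
Since V_DS = 2.78 V ≥ V_ov = 0.89 V, the device is in saturation.
I_D = ½ k_n V_ov² (1 + λ V_DS) = 0.5 × 2 × 0.89² × (1 + 0.034 × 2.78) = 0.867 mA.

Saturation; I_D = 0.867 mA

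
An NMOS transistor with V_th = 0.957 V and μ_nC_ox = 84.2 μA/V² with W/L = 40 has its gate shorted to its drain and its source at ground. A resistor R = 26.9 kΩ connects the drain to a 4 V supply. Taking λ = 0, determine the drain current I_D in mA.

I_D = 0.104 mA

With gate tied to drain, V_GS = V_DS ≥ V_GS − V_th, so the device is in saturation.
k_n = μ_nC_ox · (W/L) = 3.368 mA/V².
KCL at the drain: ½ k_n (V_GS − V_th)² = (V_DD − V_GS)/R.
Let x = V_GS − 0.957. Then 45.3 x² + x − 3.043 = 0, giving x = 0.248 V (positive root), so V_GS = 1.21 V.
I_D = (V_DD − V_GS)/R = (4 − 1.21) / 26.9 = 0.104 mA.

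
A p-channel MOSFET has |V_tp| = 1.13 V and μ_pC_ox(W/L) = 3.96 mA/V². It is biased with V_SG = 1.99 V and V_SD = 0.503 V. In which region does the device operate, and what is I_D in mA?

Triode; I_D = 1.21 mA

V_ov = V_SG − |V_tp| = 1.99 − 1.13 = 0.86 V.
Since V_SD = 0.503 V < V_ov = 0.86 V, the device is in the triode region.
I_D = k_p [V_ov · V_SD − ½ V_SD²] = 3.96 × [0.86 × 0.503 − 0.5 × 0.503²] = 1.21 mA.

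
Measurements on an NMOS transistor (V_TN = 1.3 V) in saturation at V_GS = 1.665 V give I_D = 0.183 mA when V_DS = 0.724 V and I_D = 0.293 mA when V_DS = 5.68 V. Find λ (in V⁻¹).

λ = 0.133 V⁻¹

With V_GS fixed, I_D ∝ (1 + λ V_DS) in saturation, so I_D2/I_D1 = (1 + λ V_DS2)/(1 + λ V_DS1).
0.293/0.183 = 1.601 = (1 + 5.68 λ)/(1 + 0.724 λ).
Solving: λ (I_D1 V_DS2 − I_D2 V_DS1) = I_D2 − I_D1, so λ = (0.293 − 0.183) / (0.183 × 5.68 − 0.293 × 0.724) = 0.11 / 0.827 = 0.133 V⁻¹.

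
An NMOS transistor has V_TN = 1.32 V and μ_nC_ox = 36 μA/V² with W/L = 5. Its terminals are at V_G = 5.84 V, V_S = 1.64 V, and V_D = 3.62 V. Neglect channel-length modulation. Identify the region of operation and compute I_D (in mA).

V_GS = V_G − V_S = 5.84 − 1.64 = 4.2 V; V_DS = V_D − V_S = 3.62 − 1.64 = 1.98 V.
k_n = μ_nC_ox · (W/L) = 0.18 mA/V².
V_ov = V_GS − V_TN = 4.2 − 1.32 = 2.88 V.
Since V_DS = 1.98 V < V_ov = 2.88 V, the device is in the triode region.
I_D = k_n [V_ov · V_DS − ½ V_DS²] = 0.18 × [2.88 × 1.98 − 0.5 × 1.98²] = 0.674 mA.

Triode; I_D = 0.674 mA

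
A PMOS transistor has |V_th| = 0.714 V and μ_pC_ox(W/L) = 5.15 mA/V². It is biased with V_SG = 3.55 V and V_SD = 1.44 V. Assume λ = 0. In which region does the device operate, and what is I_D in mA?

V_ov = V_SG − |V_th| = 3.55 − 0.714 = 2.84 V.
Since V_SD = 1.44 V < V_ov = 2.84 V, the device is in the triode region.
I_D = k_p [V_ov · V_SD − ½ V_SD²] = 5.15 × [2.84 × 1.44 − 0.5 × 1.44²] = 15.7 mA.

Triode; I_D = 15.7 mA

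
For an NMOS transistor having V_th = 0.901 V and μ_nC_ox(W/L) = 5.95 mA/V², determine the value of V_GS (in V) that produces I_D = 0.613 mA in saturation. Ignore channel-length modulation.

In saturation I_D = ½ k_n (V_GS − V_th)², so V_GS − V_th = √(2 I_D / k_n) = √(2 × 0.613 / 5.95) = 0.454 V.
V_GS = 0.901 + 0.454 = 1.35 V.

V_GS = 1.35 V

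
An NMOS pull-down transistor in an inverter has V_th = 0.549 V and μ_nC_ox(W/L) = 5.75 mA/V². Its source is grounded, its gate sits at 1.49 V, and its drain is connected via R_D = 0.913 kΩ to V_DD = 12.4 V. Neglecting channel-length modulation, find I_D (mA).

V_GS = V_G = 1.49 V, so V_ov = 1.49 − 0.549 = 0.941 V.
Assume saturation: I_D = ½ k_n V_ov² = 0.5 × 5.75 × 0.941² = 2.55 mA, giving V_DS = V_DD − I_D R_D = 12.4 − 2.55 × 0.913 = 10.1 V.
V_DS = 10.1 V ≥ V_ov = 0.941 V, confirming saturation.

I_D = 2.55 mA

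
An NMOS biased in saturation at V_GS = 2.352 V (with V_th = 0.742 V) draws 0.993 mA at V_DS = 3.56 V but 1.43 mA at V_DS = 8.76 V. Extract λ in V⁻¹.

λ = 0.121 V⁻¹

With V_GS fixed, I_D ∝ (1 + λ V_DS) in saturation, so I_D2/I_D1 = (1 + λ V_DS2)/(1 + λ V_DS1).
1.43/0.993 = 1.44 = (1 + 8.76 λ)/(1 + 3.56 λ).
Solving: λ (I_D1 V_DS2 − I_D2 V_DS1) = I_D2 − I_D1, so λ = (1.43 − 0.993) / (0.993 × 8.76 − 1.43 × 3.56) = 0.437 / 3.61 = 0.121 V⁻¹.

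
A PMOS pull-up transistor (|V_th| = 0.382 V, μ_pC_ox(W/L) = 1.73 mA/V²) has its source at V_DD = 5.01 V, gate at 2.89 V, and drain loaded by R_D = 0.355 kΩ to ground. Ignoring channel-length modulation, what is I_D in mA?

V_SG = V_DD − V_G = 5.01 − 2.89 = 2.12 V, so V_ov = 2.12 − 0.382 = 1.74 V.
Assume saturation: I_D = ½ k_p V_ov² = 0.5 × 1.73 × 1.74² = 2.61 mA, giving V_SD = V_DD − I_D R_D = 5.01 − 2.61 × 0.355 = 4.08 V.
V_SD = 4.08 V ≥ V_ov = 1.74 V, confirming saturation.

I_D = 2.61 mA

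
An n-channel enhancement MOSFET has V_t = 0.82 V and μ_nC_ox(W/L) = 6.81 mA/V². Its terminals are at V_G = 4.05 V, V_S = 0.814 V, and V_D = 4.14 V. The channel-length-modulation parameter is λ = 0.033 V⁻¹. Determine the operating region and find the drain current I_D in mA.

V_GS = V_G − V_S = 4.05 − 0.814 = 3.24 V; V_DS = V_D − V_S = 4.14 − 0.814 = 3.33 V.
V_ov = V_GS − V_t = 3.24 − 0.82 = 2.42 V.
Since V_DS = 3.33 V ≥ V_ov = 2.42 V, the device is in saturation.
I_D = ½ k_n V_ov² (1 + λ V_DS) = 0.5 × 6.81 × 2.42² × (1 + 0.033 × 3.33) = 22.1 mA.

Saturation; I_D = 22.1 mA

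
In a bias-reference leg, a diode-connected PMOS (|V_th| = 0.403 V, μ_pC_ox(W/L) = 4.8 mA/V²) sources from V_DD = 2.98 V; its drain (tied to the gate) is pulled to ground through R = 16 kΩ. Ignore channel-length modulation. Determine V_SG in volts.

With gate tied to drain, V_SG = V_SD ≥ V_SG − |V_th|, so the device is in saturation.
KCL at the drain: ½ k_p (V_SG − |V_th|)² = (V_DD − V_SG)/R.
Let x = V_SG − 0.403. Then 38.4 x² + x − 2.577 = 0, giving x = 0.246 V (positive root), so V_SG = 0.649 V.
I_D = (V_DD − V_SG)/R = (2.98 − 0.649) / 16 = 0.146 mA.

V_SG = 0.649 V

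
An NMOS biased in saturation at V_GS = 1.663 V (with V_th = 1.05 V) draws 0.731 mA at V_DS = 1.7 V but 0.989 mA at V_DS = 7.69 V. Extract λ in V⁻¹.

λ = 0.0655 V⁻¹

With V_GS fixed, I_D ∝ (1 + λ V_DS) in saturation, so I_D2/I_D1 = (1 + λ V_DS2)/(1 + λ V_DS1).
0.989/0.731 = 1.353 = (1 + 7.69 λ)/(1 + 1.7 λ).
Solving: λ (I_D1 V_DS2 − I_D2 V_DS1) = I_D2 − I_D1, so λ = (0.989 − 0.731) / (0.731 × 7.69 − 0.989 × 1.7) = 0.258 / 3.94 = 0.0655 V⁻¹.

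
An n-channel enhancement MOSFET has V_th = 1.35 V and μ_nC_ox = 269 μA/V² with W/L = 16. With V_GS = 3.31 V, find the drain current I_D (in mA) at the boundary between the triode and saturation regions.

At the boundary V_DS = V_ov = V_GS − V_th = 3.31 − 1.35 = 1.96 V.
k_n = μ_nC_ox · (W/L) = 4.304 mA/V².
I_D = ½ k_n V_ov² = 0.5 × 4.304 × 1.96² = 8.27 mA.

I_D = 8.27 mA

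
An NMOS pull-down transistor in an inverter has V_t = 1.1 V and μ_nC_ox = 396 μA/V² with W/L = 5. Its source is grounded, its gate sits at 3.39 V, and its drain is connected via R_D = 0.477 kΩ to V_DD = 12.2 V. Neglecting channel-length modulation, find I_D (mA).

I_D = 5.19 mA

V_GS = V_G = 3.39 V, so V_ov = 3.39 − 1.1 = 2.29 V.
k_n = μ_nC_ox · (W/L) = 1.98 mA/V².
Assume saturation: I_D = ½ k_n V_ov² = 0.5 × 1.98 × 2.29² = 5.19 mA, giving V_DS = V_DD − I_D R_D = 12.2 − 5.19 × 0.477 = 9.72 V.
V_DS = 9.72 V ≥ V_ov = 2.29 V, confirming saturation.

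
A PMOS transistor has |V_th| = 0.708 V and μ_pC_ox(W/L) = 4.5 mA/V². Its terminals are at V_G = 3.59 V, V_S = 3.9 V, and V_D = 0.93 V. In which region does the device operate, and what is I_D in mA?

Cutoff; I_D = 0 mA

V_SG = V_S − V_G = 3.9 − 3.59 = 0.31 V; V_SD = V_S − V_D = 3.9 − 0.93 = 2.97 V.
V_SG = 0.31 V < |V_th| = 0.708 V, so the transistor is in cutoff.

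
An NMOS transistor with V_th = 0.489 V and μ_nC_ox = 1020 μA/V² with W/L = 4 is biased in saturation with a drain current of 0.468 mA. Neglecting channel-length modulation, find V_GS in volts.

k_n = μ_nC_ox · (W/L) = 4.08 mA/V².
In saturation I_D = ½ k_n (V_GS − V_th)², so V_GS − V_th = √(2 I_D / k_n) = √(2 × 0.468 / 4.08) = 0.479 V.
V_GS = 0.489 + 0.479 = 0.968 V.

V_GS = 0.968 V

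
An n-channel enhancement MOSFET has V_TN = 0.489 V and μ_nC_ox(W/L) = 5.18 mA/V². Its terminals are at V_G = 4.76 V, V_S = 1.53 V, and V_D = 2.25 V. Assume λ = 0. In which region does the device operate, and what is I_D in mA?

V_GS = V_G − V_S = 4.76 − 1.53 = 3.23 V; V_DS = V_D − V_S = 2.25 − 1.53 = 0.72 V.
V_ov = V_GS − V_TN = 3.23 − 0.489 = 2.74 V.
Since V_DS = 0.72 V < V_ov = 2.74 V, the device is in the triode region.
I_D = k_n [V_ov · V_DS − ½ V_DS²] = 5.18 × [2.74 × 0.72 − 0.5 × 0.72²] = 8.88 mA.

Triode; I_D = 8.88 mA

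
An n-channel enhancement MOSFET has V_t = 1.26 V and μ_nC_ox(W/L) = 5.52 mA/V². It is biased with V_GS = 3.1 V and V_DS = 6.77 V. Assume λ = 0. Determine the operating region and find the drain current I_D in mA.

V_ov = V_GS − V_t = 3.1 − 1.26 = 1.84 V.
Since V_DS = 6.77 V ≥ V_ov = 1.84 V, the device is in saturation.
I_D = ½ k_n V_ov² = 0.5 × 5.52 × 1.84² = 9.34 mA.

Saturation; I_D = 9.34 mA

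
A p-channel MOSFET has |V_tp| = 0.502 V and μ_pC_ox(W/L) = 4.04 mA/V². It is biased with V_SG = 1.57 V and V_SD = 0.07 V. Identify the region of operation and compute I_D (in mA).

Triode; I_D = 0.292 mA

V_ov = V_SG − |V_tp| = 1.57 − 0.502 = 1.07 V.
Since V_SD = 0.07 V < V_ov = 1.07 V, the device is in the triode region.
I_D = k_p [V_ov · V_SD − ½ V_SD²] = 4.04 × [1.07 × 0.07 − 0.5 × 0.07²] = 0.292 mA.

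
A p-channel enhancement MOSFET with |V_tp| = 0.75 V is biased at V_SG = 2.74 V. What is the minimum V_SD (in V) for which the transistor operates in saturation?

V_SD,sat = 1.99 V

The boundary between triode and saturation is V_SD = V_SG − |V_tp| = V_ov.
V_ov = 2.74 − 0.75 = 1.99 V.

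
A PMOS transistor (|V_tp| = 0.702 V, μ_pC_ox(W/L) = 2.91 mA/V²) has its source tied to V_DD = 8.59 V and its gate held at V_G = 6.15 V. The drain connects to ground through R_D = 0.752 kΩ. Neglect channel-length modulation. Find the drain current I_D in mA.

I_D = 4.40 mA

V_SG = V_DD − V_G = 8.59 − 6.15 = 2.44 V, so V_ov = 2.44 − 0.702 = 1.74 V.
Assume saturation: I_D = ½ k_p V_ov² = 0.5 × 2.91 × 1.74² = 4.4 mA, giving V_SD = V_DD − I_D R_D = 8.59 − 4.4 × 0.752 = 5.28 V.
V_SD = 5.28 V ≥ V_ov = 1.74 V, confirming saturation.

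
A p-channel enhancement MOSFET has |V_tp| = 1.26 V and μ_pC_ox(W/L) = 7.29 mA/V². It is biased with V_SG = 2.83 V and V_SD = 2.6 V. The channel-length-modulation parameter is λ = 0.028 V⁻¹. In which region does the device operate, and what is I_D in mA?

V_ov = V_SG − |V_tp| = 2.83 − 1.26 = 1.57 V.
Since V_SD = 2.6 V ≥ V_ov = 1.57 V, the device is in saturation.
I_D = ½ k_p V_ov² (1 + λ V_SD) = 0.5 × 7.29 × 1.57² × (1 + 0.028 × 2.6) = 9.64 mA.

Saturation; I_D = 9.64 mA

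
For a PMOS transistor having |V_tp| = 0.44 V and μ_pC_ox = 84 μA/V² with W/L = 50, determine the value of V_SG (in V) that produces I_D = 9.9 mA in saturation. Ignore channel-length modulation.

k_p = μ_pC_ox · (W/L) = 4.2 mA/V².
In saturation I_D = ½ k_p (V_SG − |V_tp|)², so V_SG − |V_tp| = √(2 I_D / k_p) = √(2 × 9.9 / 4.2) = 2.17 V.
V_SG = 0.44 + 2.17 = 2.61 V.

V_SG = 2.61 V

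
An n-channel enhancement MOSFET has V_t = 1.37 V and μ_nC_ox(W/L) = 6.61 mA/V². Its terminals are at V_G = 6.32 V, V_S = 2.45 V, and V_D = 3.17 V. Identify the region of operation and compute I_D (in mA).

V_GS = V_G − V_S = 6.32 − 2.45 = 3.87 V; V_DS = V_D − V_S = 3.17 − 2.45 = 0.72 V.
V_ov = V_GS − V_t = 3.87 − 1.37 = 2.5 V.
Since V_DS = 0.72 V < V_ov = 2.5 V, the device is in the triode region.
I_D = k_n [V_ov · V_DS − ½ V_DS²] = 6.61 × [2.5 × 0.72 − 0.5 × 0.72²] = 10.2 mA.

Triode; I_D = 10.2 mA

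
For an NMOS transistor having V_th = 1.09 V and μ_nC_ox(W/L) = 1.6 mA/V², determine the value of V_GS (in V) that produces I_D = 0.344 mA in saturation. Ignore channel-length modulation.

In saturation I_D = ½ k_n (V_GS − V_th)², so V_GS − V_th = √(2 I_D / k_n) = √(2 × 0.344 / 1.6) = 0.656 V.
V_GS = 1.09 + 0.656 = 1.75 V.

V_GS = 1.75 V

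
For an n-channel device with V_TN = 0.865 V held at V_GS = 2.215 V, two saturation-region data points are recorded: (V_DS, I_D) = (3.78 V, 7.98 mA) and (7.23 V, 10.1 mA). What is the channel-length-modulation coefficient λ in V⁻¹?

With V_GS fixed, I_D ∝ (1 + λ V_DS) in saturation, so I_D2/I_D1 = (1 + λ V_DS2)/(1 + λ V_DS1).
10.1/7.98 = 1.266 = (1 + 7.23 λ)/(1 + 3.78 λ).
Solving: λ (I_D1 V_DS2 − I_D2 V_DS1) = I_D2 − I_D1, so λ = (10.1 − 7.98) / (7.98 × 7.23 − 10.1 × 3.78) = 2.12 / 19.5 = 0.109 V⁻¹.

λ = 0.109 V⁻¹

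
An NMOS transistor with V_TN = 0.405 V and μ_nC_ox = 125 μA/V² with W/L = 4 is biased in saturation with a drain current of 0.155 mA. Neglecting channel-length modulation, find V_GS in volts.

V_GS = 1.19 V

k_n = μ_nC_ox · (W/L) = 0.5 mA/V².
In saturation I_D = ½ k_n (V_GS − V_TN)², so V_GS − V_TN = √(2 I_D / k_n) = √(2 × 0.155 / 0.5) = 0.787 V.
V_GS = 0.405 + 0.787 = 1.19 V.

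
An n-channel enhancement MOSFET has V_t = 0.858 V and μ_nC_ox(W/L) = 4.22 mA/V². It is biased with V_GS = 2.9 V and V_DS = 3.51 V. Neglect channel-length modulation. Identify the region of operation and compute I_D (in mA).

V_ov = V_GS − V_t = 2.9 − 0.858 = 2.04 V.
Since V_DS = 3.51 V ≥ V_ov = 2.04 V, the device is in saturation.
I_D = ½ k_n V_ov² = 0.5 × 4.22 × 2.04² = 8.8 mA.

Saturation; I_D = 8.80 mA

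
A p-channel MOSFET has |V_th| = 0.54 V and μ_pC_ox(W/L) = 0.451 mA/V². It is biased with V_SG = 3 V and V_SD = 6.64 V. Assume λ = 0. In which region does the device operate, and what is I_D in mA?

V_ov = V_SG − |V_th| = 3 − 0.54 = 2.46 V.
Since V_SD = 6.64 V ≥ V_ov = 2.46 V, the device is in saturation.
I_D = ½ k_p V_ov² = 0.5 × 0.451 × 2.46² = 1.36 mA.

Saturation; I_D = 1.36 mA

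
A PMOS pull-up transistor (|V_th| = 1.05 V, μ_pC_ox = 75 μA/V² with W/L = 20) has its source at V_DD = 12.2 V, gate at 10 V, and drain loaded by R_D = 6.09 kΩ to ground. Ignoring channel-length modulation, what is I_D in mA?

I_D = 0.992 mA

V_SG = V_DD − V_G = 12.2 − 10 = 2.2 V, so V_ov = 2.2 − 1.05 = 1.15 V.
k_p = μ_pC_ox · (W/L) = 1.5 mA/V².
Assume saturation: I_D = ½ k_p V_ov² = 0.5 × 1.5 × 1.15² = 0.992 mA, giving V_SD = V_DD − I_D R_D = 12.2 − 0.992 × 6.09 = 6.16 V.
V_SD = 6.16 V ≥ V_ov = 1.15 V, confirming saturation.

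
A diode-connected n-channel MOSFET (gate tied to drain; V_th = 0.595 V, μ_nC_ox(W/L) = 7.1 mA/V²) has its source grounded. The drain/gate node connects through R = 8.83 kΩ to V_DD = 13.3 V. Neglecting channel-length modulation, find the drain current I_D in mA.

I_D = 1.37 mA

With gate tied to drain, V_GS = V_DS ≥ V_GS − V_th, so the device is in saturation.
KCL at the drain: ½ k_n (V_GS − V_th)² = (V_DD − V_GS)/R.
Let x = V_GS − 0.595. Then 31.3 x² + x − 12.71 = 0, giving x = 0.621 V (positive root), so V_GS = 1.22 V.
I_D = (V_DD − V_GS)/R = (13.3 − 1.22) / 8.83 = 1.37 mA.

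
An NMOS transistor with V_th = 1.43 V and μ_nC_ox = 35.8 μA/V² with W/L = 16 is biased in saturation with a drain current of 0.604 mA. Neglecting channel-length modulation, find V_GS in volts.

V_GS = 2.88 V

k_n = μ_nC_ox · (W/L) = 0.5728 mA/V².
In saturation I_D = ½ k_n (V_GS − V_th)², so V_GS − V_th = √(2 I_D / k_n) = √(2 × 0.604 / 0.5728) = 1.45 V.
V_GS = 1.43 + 1.45 = 2.88 V.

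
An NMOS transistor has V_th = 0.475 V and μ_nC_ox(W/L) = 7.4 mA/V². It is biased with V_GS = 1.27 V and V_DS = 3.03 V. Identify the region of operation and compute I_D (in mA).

V_ov = V_GS − V_th = 1.27 − 0.475 = 0.795 V.
Since V_DS = 3.03 V ≥ V_ov = 0.795 V, the device is in saturation.
I_D = ½ k_n V_ov² = 0.5 × 7.4 × 0.795² = 2.34 mA.

Saturation; I_D = 2.34 mA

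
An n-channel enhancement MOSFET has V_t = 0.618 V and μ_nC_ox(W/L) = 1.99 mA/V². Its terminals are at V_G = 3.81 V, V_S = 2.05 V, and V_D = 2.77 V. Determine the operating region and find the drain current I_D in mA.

Triode; I_D = 1.12 mA

V_GS = V_G − V_S = 3.81 − 2.05 = 1.76 V; V_DS = V_D − V_S = 2.77 − 2.05 = 0.72 V.
V_ov = V_GS − V_t = 1.76 − 0.618 = 1.14 V.
Since V_DS = 0.72 V < V_ov = 1.14 V, the device is in the triode region.
I_D = k_n [V_ov · V_DS − ½ V_DS²] = 1.99 × [1.14 × 0.72 − 0.5 × 0.72²] = 1.12 mA.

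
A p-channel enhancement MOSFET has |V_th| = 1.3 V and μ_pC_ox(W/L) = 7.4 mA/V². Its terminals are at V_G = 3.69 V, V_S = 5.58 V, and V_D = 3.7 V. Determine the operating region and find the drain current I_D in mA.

V_SG = V_S − V_G = 5.58 − 3.69 = 1.89 V; V_SD = V_S − V_D = 5.58 − 3.7 = 1.88 V.
V_ov = V_SG − |V_th| = 1.89 − 1.3 = 0.59 V.
Since V_SD = 1.88 V ≥ V_ov = 0.59 V, the device is in saturation.
I_D = ½ k_p V_ov² = 0.5 × 7.4 × 0.59² = 1.29 mA.

Saturation; I_D = 1.29 mA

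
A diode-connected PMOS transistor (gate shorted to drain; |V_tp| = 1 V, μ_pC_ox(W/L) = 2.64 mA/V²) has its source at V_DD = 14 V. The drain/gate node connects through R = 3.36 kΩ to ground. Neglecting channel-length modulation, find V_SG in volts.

With gate tied to drain, V_SG = V_SD ≥ V_SG − |V_tp|, so the device is in saturation.
KCL at the drain: ½ k_p (V_SG − |V_tp|)² = (V_DD − V_SG)/R.
Let x = V_SG − 1. Then 4.44 x² + x − 13 = 0, giving x = 1.6 V (positive root), so V_SG = 2.6 V.
I_D = (V_DD − V_SG)/R = (14 − 2.6) / 3.36 = 3.39 mA.

V_SG = 2.60 V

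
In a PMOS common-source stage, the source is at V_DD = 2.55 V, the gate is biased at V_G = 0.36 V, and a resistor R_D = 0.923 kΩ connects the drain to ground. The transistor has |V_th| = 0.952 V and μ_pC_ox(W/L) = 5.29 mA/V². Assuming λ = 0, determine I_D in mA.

V_SG = V_DD − V_G = 2.55 − 0.36 = 2.19 V, so V_ov = 2.19 − 0.952 = 1.24 V.
Assume saturation: I_D = ½ k_p V_ov² = 0.5 × 5.29 × 1.24² = 4.05 mA, giving V_SD = V_DD − I_D R_D = 2.55 − 4.05 × 0.923 = -1.19 V.
But -1.19 V < V_ov = 1.24 V, so the device is actually in triode.
In triode I_D = k_p[V_ov V_SD − ½ V_SD²] and I_D = (V_DD − V_SD)/R_D. Equating: 2.44 V_SD² − 7.045 V_SD + 2.55 = 0, giving V_SD = 0.424 V (the root below V_ov).
I_D = (2.55 − 0.424) / 0.923 = 2.3 mA.

I_D = 2.30 mA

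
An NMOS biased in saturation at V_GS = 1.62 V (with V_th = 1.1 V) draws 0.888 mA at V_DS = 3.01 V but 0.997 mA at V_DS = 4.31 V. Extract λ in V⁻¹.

With V_GS fixed, I_D ∝ (1 + λ V_DS) in saturation, so I_D2/I_D1 = (1 + λ V_DS2)/(1 + λ V_DS1).
0.997/0.888 = 1.123 = (1 + 4.31 λ)/(1 + 3.01 λ).
Solving: λ (I_D1 V_DS2 − I_D2 V_DS1) = I_D2 − I_D1, so λ = (0.997 − 0.888) / (0.888 × 4.31 − 0.997 × 3.01) = 0.109 / 0.826 = 0.132 V⁻¹.

λ = 0.132 V⁻¹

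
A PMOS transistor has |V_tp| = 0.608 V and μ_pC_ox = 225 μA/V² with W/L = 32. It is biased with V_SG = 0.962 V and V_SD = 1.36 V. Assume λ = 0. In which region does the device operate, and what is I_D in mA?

Saturation; I_D = 0.451 mA

k_p = μ_pC_ox · (W/L) = 7.2 mA/V².
V_ov = V_SG − |V_tp| = 0.962 − 0.608 = 0.354 V.
Since V_SD = 1.36 V ≥ V_ov = 0.354 V, the device is in saturation.
I_D = ½ k_p V_ov² = 0.5 × 7.2 × 0.354² = 0.451 mA.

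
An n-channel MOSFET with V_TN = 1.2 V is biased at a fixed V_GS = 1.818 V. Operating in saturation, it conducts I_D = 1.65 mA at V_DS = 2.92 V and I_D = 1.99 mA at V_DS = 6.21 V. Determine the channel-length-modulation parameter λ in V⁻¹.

λ = 0.0767 V⁻¹

With V_GS fixed, I_D ∝ (1 + λ V_DS) in saturation, so I_D2/I_D1 = (1 + λ V_DS2)/(1 + λ V_DS1).
1.99/1.65 = 1.206 = (1 + 6.21 λ)/(1 + 2.92 λ).
Solving: λ (I_D1 V_DS2 − I_D2 V_DS1) = I_D2 − I_D1, so λ = (1.99 − 1.65) / (1.65 × 6.21 − 1.99 × 2.92) = 0.34 / 4.44 = 0.0767 V⁻¹.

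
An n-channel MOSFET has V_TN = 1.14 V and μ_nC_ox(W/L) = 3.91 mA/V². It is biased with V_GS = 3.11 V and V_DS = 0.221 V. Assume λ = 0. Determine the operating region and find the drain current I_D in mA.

V_ov = V_GS − V_TN = 3.11 − 1.14 = 1.97 V.
Since V_DS = 0.221 V < V_ov = 1.97 V, the device is in the triode region.
I_D = k_n [V_ov · V_DS − ½ V_DS²] = 3.91 × [1.97 × 0.221 − 0.5 × 0.221²] = 1.61 mA.

Triode; I_D = 1.61 mA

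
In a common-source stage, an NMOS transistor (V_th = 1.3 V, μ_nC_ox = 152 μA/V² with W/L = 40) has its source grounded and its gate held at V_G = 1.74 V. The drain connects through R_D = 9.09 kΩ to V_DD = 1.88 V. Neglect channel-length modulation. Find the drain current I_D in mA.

V_GS = V_G = 1.74 V, so V_ov = 1.74 − 1.3 = 0.44 V.
k_n = μ_nC_ox · (W/L) = 6.08 mA/V².
Assume saturation: I_D = ½ k_n V_ov² = 0.5 × 6.08 × 0.44² = 0.589 mA, giving V_DS = V_DD − I_D R_D = 1.88 − 0.589 × 9.09 = -3.47 V.
But -3.47 V < V_ov = 0.44 V, so the device is actually in triode.
In triode I_D = k_n[V_ov V_DS − ½ V_DS²] and I_D = (V_DD − V_DS)/R_D. Equating: 27.6 V_DS² − 25.32 V_DS + 1.88 = 0, giving V_DS = 0.0815 V (the root below V_ov).
I_D = (1.88 − 0.0815) / 9.09 = 0.198 mA.

I_D = 0.198 mA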